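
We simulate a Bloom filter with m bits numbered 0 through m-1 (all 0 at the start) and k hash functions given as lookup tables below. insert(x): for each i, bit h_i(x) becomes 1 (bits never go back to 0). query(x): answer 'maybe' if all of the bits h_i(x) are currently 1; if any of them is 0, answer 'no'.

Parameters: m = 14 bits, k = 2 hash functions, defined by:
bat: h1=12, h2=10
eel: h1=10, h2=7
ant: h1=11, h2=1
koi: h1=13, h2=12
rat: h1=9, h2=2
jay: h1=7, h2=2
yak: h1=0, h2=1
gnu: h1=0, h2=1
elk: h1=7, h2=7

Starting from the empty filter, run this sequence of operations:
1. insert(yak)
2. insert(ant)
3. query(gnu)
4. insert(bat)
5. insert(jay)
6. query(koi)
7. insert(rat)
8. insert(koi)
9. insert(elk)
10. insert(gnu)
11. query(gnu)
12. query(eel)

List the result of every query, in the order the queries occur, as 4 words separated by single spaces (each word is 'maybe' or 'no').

Answer: maybe no maybe maybe

Derivation:
Start: bits=00000000000000
Op 1: insert yak -> sets bits 0 1 -> bits=11000000000000
Op 2: insert ant -> sets bits 1 11 -> bits=11000000000100
Op 3: query gnu -> checks bit0=1, bit1=1 (all 1) -> maybe
Op 4: insert bat -> sets bits 10 12 -> bits=11000000001110
Op 5: insert jay -> sets bits 2 7 -> bits=11100001001110
Op 6: query koi -> checks bit12=1, bit13=0 (has a 0) -> no
Op 7: insert rat -> sets bits 2 9 -> bits=11100001011110
Op 8: insert koi -> sets bits 12 13 -> bits=11100001011111
Op 9: insert elk -> sets bits 7 -> bits=11100001011111
Op 10: insert gnu -> sets bits 0 1 -> bits=11100001011111
Op 11: query gnu -> checks bit0=1, bit1=1 (all 1) -> maybe
Op 12: query eel -> checks bit7=1, bit10=1 (all 1) -> maybe
Query results in order: maybe no maybe maybe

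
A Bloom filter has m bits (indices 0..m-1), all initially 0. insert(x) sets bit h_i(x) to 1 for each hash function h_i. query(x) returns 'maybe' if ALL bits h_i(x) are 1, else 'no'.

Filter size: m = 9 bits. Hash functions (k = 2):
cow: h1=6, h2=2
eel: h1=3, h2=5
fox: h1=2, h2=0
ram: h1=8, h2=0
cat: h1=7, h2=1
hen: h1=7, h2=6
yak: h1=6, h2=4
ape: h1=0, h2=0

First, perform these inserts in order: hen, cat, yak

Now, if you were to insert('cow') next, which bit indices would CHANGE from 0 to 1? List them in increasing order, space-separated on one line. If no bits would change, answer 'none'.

Start: bits=000000000
After insert 'hen': sets bits 6 7 -> bits=000000110
After insert 'cat': sets bits 1 7 -> bits=010000110
After insert 'yak': sets bits 4 6 -> bits=010010110
insert 'cow' would touch bits 2 6; currently bit2=0, bit6=1
Bits that are 0 among those (would change 0->1): 2

Answer: 2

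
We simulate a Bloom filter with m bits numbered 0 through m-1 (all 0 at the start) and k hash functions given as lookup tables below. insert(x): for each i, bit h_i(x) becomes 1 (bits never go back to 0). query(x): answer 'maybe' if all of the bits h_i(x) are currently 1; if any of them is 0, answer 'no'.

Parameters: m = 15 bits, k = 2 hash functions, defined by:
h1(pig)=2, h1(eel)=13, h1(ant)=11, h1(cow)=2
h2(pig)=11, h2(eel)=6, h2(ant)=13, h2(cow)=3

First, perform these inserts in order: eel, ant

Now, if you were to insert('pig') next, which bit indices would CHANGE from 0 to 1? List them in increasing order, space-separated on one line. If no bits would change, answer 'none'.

Start: bits=000000000000000
After insert 'eel': sets bits 6 13 -> bits=000000100000010
After insert 'ant': sets bits 11 13 -> bits=000000100001010
insert 'pig' would touch bits 2 11; currently bit2=0, bit11=1
Bits that are 0 among those (would change 0->1): 2

Answer: 2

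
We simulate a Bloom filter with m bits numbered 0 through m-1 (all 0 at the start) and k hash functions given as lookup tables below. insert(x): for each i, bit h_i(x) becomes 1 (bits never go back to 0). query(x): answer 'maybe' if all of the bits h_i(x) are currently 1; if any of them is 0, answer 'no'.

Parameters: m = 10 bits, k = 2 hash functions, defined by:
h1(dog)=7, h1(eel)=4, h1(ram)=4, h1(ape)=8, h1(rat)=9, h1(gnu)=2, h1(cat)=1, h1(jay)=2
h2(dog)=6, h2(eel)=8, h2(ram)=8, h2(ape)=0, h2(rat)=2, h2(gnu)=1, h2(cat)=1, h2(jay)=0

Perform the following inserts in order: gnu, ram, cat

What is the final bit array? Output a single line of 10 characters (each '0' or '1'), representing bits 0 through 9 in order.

Answer: 0110100010

Derivation:
Start: bits=0000000000
After insert 'gnu': sets bits 1 2 -> bits=0110000000
After insert 'ram': sets bits 4 8 -> bits=0110100010
After insert 'cat': sets bits 1 -> bits=0110100010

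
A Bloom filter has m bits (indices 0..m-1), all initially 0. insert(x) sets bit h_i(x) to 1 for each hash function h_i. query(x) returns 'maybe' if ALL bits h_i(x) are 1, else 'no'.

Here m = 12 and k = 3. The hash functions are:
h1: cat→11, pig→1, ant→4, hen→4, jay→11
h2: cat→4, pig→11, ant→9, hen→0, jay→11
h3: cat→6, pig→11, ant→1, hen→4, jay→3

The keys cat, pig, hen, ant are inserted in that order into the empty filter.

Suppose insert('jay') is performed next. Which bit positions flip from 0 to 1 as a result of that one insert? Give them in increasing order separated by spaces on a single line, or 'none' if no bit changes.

Answer: 3

Derivation:
Start: bits=000000000000
After insert 'cat': sets bits 4 6 11 -> bits=000010100001
After insert 'pig': sets bits 1 11 -> bits=010010100001
After insert 'hen': sets bits 0 4 -> bits=110010100001
After insert 'ant': sets bits 1 4 9 -> bits=110010100101
insert 'jay' would touch bits 3 11; currently bit3=0, bit11=1
Bits that are 0 among those (would change 0->1): 3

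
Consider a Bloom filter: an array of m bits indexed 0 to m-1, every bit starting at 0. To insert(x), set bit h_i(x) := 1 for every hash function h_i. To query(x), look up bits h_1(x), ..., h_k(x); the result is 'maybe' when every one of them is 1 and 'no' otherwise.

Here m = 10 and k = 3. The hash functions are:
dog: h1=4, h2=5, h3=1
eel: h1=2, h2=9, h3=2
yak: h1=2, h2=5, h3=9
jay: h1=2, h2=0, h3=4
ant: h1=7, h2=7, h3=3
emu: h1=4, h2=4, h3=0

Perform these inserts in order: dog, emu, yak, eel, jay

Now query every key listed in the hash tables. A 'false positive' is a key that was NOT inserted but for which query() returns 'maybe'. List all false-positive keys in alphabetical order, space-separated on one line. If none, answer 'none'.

Answer: none

Derivation:
Start: bits=0000000000
After insert 'dog': sets bits 1 4 5 -> bits=0100110000
After insert 'emu': sets bits 0 4 -> bits=1100110000
After insert 'yak': sets bits 2 5 9 -> bits=1110110001
After insert 'eel': sets bits 2 9 -> bits=1110110001
After insert 'jay': sets bits 0 2 4 -> bits=1110110001
Not inserted: ant — query each against bits=1110110001:
query ant: checks bit3=0, bit7=0 (has a 0) -> no => not a false positive
False positives (alphabetical): none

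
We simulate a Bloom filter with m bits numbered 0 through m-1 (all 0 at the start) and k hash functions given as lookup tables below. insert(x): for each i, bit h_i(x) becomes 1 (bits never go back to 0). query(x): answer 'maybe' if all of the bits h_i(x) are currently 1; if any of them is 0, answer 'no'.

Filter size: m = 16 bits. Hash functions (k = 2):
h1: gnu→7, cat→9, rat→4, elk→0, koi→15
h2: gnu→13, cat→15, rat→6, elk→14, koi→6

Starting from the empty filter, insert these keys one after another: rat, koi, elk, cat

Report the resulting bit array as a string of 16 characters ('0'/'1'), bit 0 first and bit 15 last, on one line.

Start: bits=0000000000000000
After insert 'rat': sets bits 4 6 -> bits=0000101000000000
After insert 'koi': sets bits 6 15 -> bits=0000101000000001
After insert 'elk': sets bits 0 14 -> bits=1000101000000011
After insert 'cat': sets bits 9 15 -> bits=1000101001000011

Answer: 1000101001000011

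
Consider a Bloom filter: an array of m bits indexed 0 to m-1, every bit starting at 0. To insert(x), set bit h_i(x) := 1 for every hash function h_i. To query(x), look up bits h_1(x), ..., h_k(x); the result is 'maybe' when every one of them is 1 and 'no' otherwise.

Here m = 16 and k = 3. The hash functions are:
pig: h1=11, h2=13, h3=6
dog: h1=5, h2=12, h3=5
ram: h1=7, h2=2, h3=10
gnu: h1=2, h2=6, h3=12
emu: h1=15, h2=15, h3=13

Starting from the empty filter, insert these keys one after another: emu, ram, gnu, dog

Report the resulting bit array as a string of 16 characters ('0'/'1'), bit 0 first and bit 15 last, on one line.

Answer: 0010011100101101

Derivation:
Start: bits=0000000000000000
After insert 'emu': sets bits 13 15 -> bits=0000000000000101
After insert 'ram': sets bits 2 7 10 -> bits=0010000100100101
After insert 'gnu': sets bits 2 6 12 -> bits=0010001100101101
After insert 'dog': sets bits 5 12 -> bits=0010011100101101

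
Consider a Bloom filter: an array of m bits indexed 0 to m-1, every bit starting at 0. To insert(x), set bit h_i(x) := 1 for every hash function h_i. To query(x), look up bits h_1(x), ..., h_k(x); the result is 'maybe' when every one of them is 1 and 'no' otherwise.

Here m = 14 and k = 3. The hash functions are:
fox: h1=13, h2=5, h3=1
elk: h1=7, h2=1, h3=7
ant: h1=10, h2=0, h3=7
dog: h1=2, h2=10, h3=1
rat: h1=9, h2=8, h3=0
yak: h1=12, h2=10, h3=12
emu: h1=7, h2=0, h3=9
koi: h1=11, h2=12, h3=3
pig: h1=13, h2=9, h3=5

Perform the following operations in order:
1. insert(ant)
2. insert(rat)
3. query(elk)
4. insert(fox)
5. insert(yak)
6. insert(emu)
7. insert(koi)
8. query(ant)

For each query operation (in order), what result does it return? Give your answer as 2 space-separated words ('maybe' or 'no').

Start: bits=00000000000000
Op 1: insert ant -> sets bits 0 7 10 -> bits=10000001001000
Op 2: insert rat -> sets bits 0 8 9 -> bits=10000001111000
Op 3: query elk -> checks bit1=0, bit7=1 (has a 0) -> no
Op 4: insert fox -> sets bits 1 5 13 -> bits=11000101111001
Op 5: insert yak -> sets bits 10 12 -> bits=11000101111011
Op 6: insert emu -> sets bits 0 7 9 -> bits=11000101111011
Op 7: insert koi -> sets bits 3 11 12 -> bits=11010101111111
Op 8: query ant -> checks bit0=1, bit7=1, bit10=1 (all 1) -> maybe
Query results in order: no maybe

Answer: no maybe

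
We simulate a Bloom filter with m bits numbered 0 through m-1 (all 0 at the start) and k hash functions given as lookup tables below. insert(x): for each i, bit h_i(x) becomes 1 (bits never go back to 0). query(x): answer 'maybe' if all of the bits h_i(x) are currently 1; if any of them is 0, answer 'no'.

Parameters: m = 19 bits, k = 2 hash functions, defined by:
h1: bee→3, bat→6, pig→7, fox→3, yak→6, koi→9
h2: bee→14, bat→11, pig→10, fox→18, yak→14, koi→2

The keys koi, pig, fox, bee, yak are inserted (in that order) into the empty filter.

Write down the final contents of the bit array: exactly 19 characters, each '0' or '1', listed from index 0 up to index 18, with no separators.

Answer: 0011001101100010001

Derivation:
Start: bits=0000000000000000000
After insert 'koi': sets bits 2 9 -> bits=0010000001000000000
After insert 'pig': sets bits 7 10 -> bits=0010000101100000000
After insert 'fox': sets bits 3 18 -> bits=0011000101100000001
After insert 'bee': sets bits 3 14 -> bits=0011000101100010001
After insert 'yak': sets bits 6 14 -> bits=0011001101100010001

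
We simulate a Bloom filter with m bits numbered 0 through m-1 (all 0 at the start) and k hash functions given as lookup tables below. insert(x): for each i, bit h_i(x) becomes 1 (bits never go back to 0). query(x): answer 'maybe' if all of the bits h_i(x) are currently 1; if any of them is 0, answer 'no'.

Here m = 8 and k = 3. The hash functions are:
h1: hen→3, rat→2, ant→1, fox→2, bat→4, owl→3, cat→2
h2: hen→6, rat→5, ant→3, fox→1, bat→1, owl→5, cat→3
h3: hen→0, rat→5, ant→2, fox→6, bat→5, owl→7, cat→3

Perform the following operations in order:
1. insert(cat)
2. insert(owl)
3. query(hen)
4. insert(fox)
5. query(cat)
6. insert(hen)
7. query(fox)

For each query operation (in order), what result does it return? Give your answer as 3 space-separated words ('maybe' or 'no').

Start: bits=00000000
Op 1: insert cat -> sets bits 2 3 -> bits=00110000
Op 2: insert owl -> sets bits 3 5 7 -> bits=00110101
Op 3: query hen -> checks bit0=0, bit3=1, bit6=0 (has a 0) -> no
Op 4: insert fox -> sets bits 1 2 6 -> bits=01110111
Op 5: query cat -> checks bit2=1, bit3=1 (all 1) -> maybe
Op 6: insert hen -> sets bits 0 3 6 -> bits=11110111
Op 7: query fox -> checks bit1=1, bit2=1, bit6=1 (all 1) -> maybe
Query results in order: no maybe maybe

Answer: no maybe maybe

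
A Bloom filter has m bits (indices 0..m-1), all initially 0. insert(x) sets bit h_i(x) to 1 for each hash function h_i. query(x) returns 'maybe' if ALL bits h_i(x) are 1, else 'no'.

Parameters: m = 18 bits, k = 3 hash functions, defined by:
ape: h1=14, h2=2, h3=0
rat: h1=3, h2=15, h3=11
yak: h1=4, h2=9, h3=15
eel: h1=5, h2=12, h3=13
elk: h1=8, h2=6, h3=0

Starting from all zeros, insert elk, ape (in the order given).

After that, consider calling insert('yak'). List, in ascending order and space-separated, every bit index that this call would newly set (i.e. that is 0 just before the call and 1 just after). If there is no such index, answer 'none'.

Start: bits=000000000000000000
After insert 'elk': sets bits 0 6 8 -> bits=100000101000000000
After insert 'ape': sets bits 0 2 14 -> bits=101000101000001000
insert 'yak' would touch bits 4 9 15; currently bit4=0, bit9=0, bit15=0
Bits that are 0 among those (would change 0->1): 4 9 15

Answer: 4 9 15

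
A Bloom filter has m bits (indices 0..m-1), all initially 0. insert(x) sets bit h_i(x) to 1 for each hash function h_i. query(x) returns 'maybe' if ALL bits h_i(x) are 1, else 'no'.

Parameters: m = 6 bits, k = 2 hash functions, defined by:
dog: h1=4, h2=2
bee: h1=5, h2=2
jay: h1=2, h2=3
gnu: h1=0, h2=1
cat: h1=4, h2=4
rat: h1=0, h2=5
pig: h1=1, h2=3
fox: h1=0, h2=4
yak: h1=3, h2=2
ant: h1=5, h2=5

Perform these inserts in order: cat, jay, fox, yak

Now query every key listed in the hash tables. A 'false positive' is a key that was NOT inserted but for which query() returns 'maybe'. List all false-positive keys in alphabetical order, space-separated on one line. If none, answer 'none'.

Answer: dog

Derivation:
Start: bits=000000
After insert 'cat': sets bits 4 -> bits=000010
After insert 'jay': sets bits 2 3 -> bits=001110
After insert 'fox': sets bits 0 4 -> bits=101110
After insert 'yak': sets bits 2 3 -> bits=101110
Not inserted: ant bee dog gnu pig rat — query each against bits=101110:
query ant: checks bit5=0 (has a 0) -> no => not a false positive
query bee: checks bit2=1, bit5=0 (has a 0) -> no => not a false positive
query dog: checks bit2=1, bit4=1 (all 1) -> maybe => FALSE POSITIVE
query gnu: checks bit0=1, bit1=0 (has a 0) -> no => not a false positive
query pig: checks bit1=0, bit3=1 (has a 0) -> no => not a false positive
query rat: checks bit0=1, bit5=0 (has a 0) -> no => not a false positive
False positives (alphabetical): dog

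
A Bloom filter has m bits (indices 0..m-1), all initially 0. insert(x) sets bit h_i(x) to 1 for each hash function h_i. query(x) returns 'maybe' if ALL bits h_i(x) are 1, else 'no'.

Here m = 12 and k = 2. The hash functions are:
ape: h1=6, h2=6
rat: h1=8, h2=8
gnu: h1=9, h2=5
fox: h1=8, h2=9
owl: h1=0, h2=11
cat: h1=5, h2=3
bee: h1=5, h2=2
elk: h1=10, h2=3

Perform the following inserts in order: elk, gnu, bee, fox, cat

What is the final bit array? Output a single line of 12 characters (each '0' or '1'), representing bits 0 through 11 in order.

Start: bits=000000000000
After insert 'elk': sets bits 3 10 -> bits=000100000010
After insert 'gnu': sets bits 5 9 -> bits=000101000110
After insert 'bee': sets bits 2 5 -> bits=001101000110
After insert 'fox': sets bits 8 9 -> bits=001101001110
After insert 'cat': sets bits 3 5 -> bits=001101001110

Answer: 001101001110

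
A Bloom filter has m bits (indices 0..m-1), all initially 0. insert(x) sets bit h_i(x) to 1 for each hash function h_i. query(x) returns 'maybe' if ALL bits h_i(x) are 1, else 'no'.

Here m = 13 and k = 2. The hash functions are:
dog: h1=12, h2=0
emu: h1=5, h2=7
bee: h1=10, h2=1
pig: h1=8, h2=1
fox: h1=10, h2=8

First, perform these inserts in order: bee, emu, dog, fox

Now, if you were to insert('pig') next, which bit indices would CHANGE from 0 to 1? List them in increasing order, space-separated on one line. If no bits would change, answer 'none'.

Answer: none

Derivation:
Start: bits=0000000000000
After insert 'bee': sets bits 1 10 -> bits=0100000000100
After insert 'emu': sets bits 5 7 -> bits=0100010100100
After insert 'dog': sets bits 0 12 -> bits=1100010100101
After insert 'fox': sets bits 8 10 -> bits=1100010110101
insert 'pig' would touch bits 1 8; currently bit1=1, bit8=1
Bits that are 0 among those (would change 0->1): none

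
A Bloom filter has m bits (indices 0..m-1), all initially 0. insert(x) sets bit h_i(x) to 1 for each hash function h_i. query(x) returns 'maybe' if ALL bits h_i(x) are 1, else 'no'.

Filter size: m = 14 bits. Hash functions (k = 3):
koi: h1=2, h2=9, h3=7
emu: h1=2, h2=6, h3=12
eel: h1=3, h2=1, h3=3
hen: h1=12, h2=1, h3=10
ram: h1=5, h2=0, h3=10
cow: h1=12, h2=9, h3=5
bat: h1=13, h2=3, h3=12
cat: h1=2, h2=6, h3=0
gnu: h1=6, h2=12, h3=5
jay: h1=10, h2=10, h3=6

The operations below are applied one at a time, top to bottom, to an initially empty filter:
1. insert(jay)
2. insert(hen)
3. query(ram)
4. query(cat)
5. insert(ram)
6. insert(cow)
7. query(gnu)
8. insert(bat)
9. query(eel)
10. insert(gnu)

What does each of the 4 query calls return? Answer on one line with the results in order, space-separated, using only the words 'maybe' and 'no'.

Start: bits=00000000000000
Op 1: insert jay -> sets bits 6 10 -> bits=00000010001000
Op 2: insert hen -> sets bits 1 10 12 -> bits=01000010001010
Op 3: query ram -> checks bit0=0, bit5=0, bit10=1 (has a 0) -> no
Op 4: query cat -> checks bit0=0, bit2=0, bit6=1 (has a 0) -> no
Op 5: insert ram -> sets bits 0 5 10 -> bits=11000110001010
Op 6: insert cow -> sets bits 5 9 12 -> bits=11000110011010
Op 7: query gnu -> checks bit5=1, bit6=1, bit12=1 (all 1) -> maybe
Op 8: insert bat -> sets bits 3 12 13 -> bits=11010110011011
Op 9: query eel -> checks bit1=1, bit3=1 (all 1) -> maybe
Op 10: insert gnu -> sets bits 5 6 12 -> bits=11010110011011
Query results in order: no no maybe maybe

Answer: no no maybe maybe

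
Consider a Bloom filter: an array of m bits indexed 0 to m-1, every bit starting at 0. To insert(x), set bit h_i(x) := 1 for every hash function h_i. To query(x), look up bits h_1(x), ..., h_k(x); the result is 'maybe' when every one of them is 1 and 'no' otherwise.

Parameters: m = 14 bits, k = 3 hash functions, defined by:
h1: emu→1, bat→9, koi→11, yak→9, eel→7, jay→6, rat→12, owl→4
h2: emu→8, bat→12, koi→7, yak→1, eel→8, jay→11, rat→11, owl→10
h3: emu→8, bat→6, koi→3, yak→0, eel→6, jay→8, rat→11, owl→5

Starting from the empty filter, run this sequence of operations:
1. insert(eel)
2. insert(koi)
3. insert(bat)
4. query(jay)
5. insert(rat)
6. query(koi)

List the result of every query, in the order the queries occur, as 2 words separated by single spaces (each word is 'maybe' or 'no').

Start: bits=00000000000000
Op 1: insert eel -> sets bits 6 7 8 -> bits=00000011100000
Op 2: insert koi -> sets bits 3 7 11 -> bits=00010011100100
Op 3: insert bat -> sets bits 6 9 12 -> bits=00010011110110
Op 4: query jay -> checks bit6=1, bit8=1, bit11=1 (all 1) -> maybe
Op 5: insert rat -> sets bits 11 12 -> bits=00010011110110
Op 6: query koi -> checks bit3=1, bit7=1, bit11=1 (all 1) -> maybe
Query results in order: maybe maybe

Answer: maybe maybe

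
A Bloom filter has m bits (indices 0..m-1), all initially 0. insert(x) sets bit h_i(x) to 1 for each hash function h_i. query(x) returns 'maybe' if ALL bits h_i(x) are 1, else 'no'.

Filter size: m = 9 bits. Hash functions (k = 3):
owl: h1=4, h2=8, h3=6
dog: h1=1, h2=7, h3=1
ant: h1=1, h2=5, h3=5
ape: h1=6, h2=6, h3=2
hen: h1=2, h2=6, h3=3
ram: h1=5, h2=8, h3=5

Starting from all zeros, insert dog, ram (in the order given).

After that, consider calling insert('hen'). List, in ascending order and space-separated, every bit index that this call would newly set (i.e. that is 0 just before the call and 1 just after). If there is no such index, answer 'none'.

Start: bits=000000000
After insert 'dog': sets bits 1 7 -> bits=010000010
After insert 'ram': sets bits 5 8 -> bits=010001011
insert 'hen' would touch bits 2 3 6; currently bit2=0, bit3=0, bit6=0
Bits that are 0 among those (would change 0->1): 2 3 6

Answer: 2 3 6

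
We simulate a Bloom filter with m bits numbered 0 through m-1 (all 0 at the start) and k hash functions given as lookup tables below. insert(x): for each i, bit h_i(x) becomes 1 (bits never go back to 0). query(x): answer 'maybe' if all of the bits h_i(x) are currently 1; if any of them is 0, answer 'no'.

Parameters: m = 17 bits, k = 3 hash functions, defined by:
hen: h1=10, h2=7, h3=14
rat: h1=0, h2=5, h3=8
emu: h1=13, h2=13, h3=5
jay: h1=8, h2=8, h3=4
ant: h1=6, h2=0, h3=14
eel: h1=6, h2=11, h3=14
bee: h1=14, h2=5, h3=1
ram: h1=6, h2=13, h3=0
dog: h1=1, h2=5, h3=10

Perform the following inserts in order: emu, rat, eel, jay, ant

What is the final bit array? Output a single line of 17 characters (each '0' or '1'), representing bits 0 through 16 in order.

Start: bits=00000000000000000
After insert 'emu': sets bits 5 13 -> bits=00000100000001000
After insert 'rat': sets bits 0 5 8 -> bits=10000100100001000
After insert 'eel': sets bits 6 11 14 -> bits=10000110100101100
After insert 'jay': sets bits 4 8 -> bits=10001110100101100
After insert 'ant': sets bits 0 6 14 -> bits=10001110100101100

Answer: 10001110100101100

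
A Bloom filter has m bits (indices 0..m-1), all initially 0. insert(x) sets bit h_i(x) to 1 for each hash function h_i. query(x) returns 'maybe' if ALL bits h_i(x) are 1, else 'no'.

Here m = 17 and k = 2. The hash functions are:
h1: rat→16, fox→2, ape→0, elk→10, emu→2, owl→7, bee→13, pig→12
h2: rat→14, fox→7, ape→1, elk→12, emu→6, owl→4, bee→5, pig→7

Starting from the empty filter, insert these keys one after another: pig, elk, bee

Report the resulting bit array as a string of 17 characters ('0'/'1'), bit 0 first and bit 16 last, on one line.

Start: bits=00000000000000000
After insert 'pig': sets bits 7 12 -> bits=00000001000010000
After insert 'elk': sets bits 10 12 -> bits=00000001001010000
After insert 'bee': sets bits 5 13 -> bits=00000101001011000

Answer: 00000101001011000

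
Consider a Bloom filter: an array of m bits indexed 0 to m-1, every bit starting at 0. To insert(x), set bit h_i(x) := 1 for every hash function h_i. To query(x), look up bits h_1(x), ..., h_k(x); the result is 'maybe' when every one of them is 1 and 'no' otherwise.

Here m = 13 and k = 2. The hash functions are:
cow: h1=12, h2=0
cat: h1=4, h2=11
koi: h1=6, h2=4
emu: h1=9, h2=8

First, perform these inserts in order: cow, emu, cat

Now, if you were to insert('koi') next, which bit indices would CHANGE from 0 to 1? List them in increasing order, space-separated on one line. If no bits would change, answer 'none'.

Answer: 6

Derivation:
Start: bits=0000000000000
After insert 'cow': sets bits 0 12 -> bits=1000000000001
After insert 'emu': sets bits 8 9 -> bits=1000000011001
After insert 'cat': sets bits 4 11 -> bits=1000100011011
insert 'koi' would touch bits 4 6; currently bit4=1, bit6=0
Bits that are 0 among those (would change 0->1): 6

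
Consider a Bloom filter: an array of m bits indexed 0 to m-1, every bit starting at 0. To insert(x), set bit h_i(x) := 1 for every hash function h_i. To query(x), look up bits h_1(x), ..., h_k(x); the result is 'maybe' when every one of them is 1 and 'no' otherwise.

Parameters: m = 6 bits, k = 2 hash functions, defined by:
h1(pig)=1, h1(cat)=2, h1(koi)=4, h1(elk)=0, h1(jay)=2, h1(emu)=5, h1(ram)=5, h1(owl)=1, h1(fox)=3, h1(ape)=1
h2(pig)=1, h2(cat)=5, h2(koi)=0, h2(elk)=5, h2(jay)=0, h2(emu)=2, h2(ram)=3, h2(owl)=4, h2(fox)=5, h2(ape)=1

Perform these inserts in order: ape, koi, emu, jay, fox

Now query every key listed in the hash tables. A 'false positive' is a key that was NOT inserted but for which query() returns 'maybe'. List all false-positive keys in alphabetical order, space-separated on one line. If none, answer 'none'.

Start: bits=000000
After insert 'ape': sets bits 1 -> bits=010000
After insert 'koi': sets bits 0 4 -> bits=110010
After insert 'emu': sets bits 2 5 -> bits=111011
After insert 'jay': sets bits 0 2 -> bits=111011
After insert 'fox': sets bits 3 5 -> bits=111111
Not inserted: cat elk owl pig ram — query each against bits=111111:
query cat: checks bit2=1, bit5=1 (all 1) -> maybe => FALSE POSITIVE
query elk: checks bit0=1, bit5=1 (all 1) -> maybe => FALSE POSITIVE
query owl: checks bit1=1, bit4=1 (all 1) -> maybe => FALSE POSITIVE
query pig: checks bit1=1 (all 1) -> maybe => FALSE POSITIVE
query ram: checks bit3=1, bit5=1 (all 1) -> maybe => FALSE POSITIVE
False positives (alphabetical): cat elk owl pig ram

Answer: cat elk owl pig ram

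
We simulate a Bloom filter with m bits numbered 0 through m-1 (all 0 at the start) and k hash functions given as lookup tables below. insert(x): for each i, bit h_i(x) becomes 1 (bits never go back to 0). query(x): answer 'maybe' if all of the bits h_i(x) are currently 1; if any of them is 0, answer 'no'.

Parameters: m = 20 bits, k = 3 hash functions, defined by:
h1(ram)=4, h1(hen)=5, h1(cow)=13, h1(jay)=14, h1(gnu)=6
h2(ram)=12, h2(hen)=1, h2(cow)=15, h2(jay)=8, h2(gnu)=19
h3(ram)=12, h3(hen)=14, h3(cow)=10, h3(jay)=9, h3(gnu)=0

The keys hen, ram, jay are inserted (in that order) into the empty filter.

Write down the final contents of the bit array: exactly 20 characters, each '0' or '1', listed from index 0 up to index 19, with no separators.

Start: bits=00000000000000000000
After insert 'hen': sets bits 1 5 14 -> bits=01000100000000100000
After insert 'ram': sets bits 4 12 -> bits=01001100000010100000
After insert 'jay': sets bits 8 9 14 -> bits=01001100110010100000

Answer: 01001100110010100000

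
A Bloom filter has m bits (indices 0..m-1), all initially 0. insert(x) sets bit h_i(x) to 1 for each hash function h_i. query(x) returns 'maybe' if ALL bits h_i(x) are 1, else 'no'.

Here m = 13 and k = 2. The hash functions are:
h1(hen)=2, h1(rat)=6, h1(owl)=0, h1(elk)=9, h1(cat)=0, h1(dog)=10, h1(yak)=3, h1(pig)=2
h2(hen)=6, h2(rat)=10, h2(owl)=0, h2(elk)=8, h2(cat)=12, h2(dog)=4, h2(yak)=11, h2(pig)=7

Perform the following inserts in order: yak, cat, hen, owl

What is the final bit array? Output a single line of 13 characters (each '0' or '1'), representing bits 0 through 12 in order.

Answer: 1011001000011

Derivation:
Start: bits=0000000000000
After insert 'yak': sets bits 3 11 -> bits=0001000000010
After insert 'cat': sets bits 0 12 -> bits=1001000000011
After insert 'hen': sets bits 2 6 -> bits=1011001000011
After insert 'owl': sets bits 0 -> bits=1011001000011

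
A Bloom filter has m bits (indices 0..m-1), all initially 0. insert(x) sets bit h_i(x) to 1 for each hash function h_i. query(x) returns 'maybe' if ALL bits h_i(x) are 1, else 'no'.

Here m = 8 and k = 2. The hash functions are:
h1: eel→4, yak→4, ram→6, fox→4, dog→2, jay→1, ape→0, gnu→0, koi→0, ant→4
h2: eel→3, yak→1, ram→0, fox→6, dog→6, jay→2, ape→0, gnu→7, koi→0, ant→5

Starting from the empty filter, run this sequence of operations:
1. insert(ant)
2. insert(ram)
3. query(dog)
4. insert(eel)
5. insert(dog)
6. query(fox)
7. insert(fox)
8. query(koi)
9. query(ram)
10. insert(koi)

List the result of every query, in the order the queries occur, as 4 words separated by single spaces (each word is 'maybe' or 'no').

Start: bits=00000000
Op 1: insert ant -> sets bits 4 5 -> bits=00001100
Op 2: insert ram -> sets bits 0 6 -> bits=10001110
Op 3: query dog -> checks bit2=0, bit6=1 (has a 0) -> no
Op 4: insert eel -> sets bits 3 4 -> bits=10011110
Op 5: insert dog -> sets bits 2 6 -> bits=10111110
Op 6: query fox -> checks bit4=1, bit6=1 (all 1) -> maybe
Op 7: insert fox -> sets bits 4 6 -> bits=10111110
Op 8: query koi -> checks bit0=1 (all 1) -> maybe
Op 9: query ram -> checks bit0=1, bit6=1 (all 1) -> maybe
Op 10: insert koi -> sets bits 0 -> bits=10111110
Query results in order: no maybe maybe maybe

Answer: no maybe maybe maybe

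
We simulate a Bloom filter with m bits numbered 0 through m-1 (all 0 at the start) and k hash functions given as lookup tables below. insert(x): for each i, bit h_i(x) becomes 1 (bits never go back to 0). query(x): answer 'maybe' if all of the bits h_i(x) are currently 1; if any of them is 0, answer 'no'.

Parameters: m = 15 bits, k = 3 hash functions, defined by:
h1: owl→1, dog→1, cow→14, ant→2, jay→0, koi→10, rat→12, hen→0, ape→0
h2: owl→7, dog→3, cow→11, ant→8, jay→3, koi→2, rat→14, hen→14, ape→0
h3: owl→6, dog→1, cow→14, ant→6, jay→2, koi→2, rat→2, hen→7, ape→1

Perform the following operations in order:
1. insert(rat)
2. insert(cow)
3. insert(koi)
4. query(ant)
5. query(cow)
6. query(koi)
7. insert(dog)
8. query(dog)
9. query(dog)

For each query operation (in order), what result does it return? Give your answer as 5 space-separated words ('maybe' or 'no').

Start: bits=000000000000000
Op 1: insert rat -> sets bits 2 12 14 -> bits=001000000000101
Op 2: insert cow -> sets bits 11 14 -> bits=001000000001101
Op 3: insert koi -> sets bits 2 10 -> bits=001000000011101
Op 4: query ant -> checks bit2=1, bit6=0, bit8=0 (has a 0) -> no
Op 5: query cow -> checks bit11=1, bit14=1 (all 1) -> maybe
Op 6: query koi -> checks bit2=1, bit10=1 (all 1) -> maybe
Op 7: insert dog -> sets bits 1 3 -> bits=011100000011101
Op 8: query dog -> checks bit1=1, bit3=1 (all 1) -> maybe
Op 9: query dog -> checks bit1=1, bit3=1 (all 1) -> maybe
Query results in order: no maybe maybe maybe maybe

Answer: no maybe maybe maybe maybe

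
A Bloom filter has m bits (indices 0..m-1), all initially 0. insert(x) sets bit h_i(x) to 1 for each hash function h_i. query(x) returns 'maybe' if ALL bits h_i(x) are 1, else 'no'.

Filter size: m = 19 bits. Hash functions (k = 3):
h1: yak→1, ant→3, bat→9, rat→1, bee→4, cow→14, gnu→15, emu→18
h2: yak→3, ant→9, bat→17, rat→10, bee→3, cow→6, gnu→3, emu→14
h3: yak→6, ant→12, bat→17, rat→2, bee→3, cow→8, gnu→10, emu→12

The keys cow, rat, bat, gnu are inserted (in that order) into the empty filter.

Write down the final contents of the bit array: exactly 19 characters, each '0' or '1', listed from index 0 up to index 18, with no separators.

Answer: 0111001011100011010

Derivation:
Start: bits=0000000000000000000
After insert 'cow': sets bits 6 8 14 -> bits=0000001010000010000
After insert 'rat': sets bits 1 2 10 -> bits=0110001010100010000
After insert 'bat': sets bits 9 17 -> bits=0110001011100010010
After insert 'gnu': sets bits 3 10 15 -> bits=0111001011100011010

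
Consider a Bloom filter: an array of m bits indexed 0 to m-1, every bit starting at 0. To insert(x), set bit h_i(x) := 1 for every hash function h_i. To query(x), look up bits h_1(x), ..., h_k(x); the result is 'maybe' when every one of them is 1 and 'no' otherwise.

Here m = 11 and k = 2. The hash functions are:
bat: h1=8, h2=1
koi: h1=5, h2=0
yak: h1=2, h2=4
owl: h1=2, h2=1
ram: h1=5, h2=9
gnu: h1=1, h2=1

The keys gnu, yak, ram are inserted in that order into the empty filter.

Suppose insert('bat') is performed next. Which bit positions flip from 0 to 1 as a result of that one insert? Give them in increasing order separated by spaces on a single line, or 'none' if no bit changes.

Answer: 8

Derivation:
Start: bits=00000000000
After insert 'gnu': sets bits 1 -> bits=01000000000
After insert 'yak': sets bits 2 4 -> bits=01101000000
After insert 'ram': sets bits 5 9 -> bits=01101100010
insert 'bat' would touch bits 1 8; currently bit1=1, bit8=0
Bits that are 0 among those (would change 0->1): 8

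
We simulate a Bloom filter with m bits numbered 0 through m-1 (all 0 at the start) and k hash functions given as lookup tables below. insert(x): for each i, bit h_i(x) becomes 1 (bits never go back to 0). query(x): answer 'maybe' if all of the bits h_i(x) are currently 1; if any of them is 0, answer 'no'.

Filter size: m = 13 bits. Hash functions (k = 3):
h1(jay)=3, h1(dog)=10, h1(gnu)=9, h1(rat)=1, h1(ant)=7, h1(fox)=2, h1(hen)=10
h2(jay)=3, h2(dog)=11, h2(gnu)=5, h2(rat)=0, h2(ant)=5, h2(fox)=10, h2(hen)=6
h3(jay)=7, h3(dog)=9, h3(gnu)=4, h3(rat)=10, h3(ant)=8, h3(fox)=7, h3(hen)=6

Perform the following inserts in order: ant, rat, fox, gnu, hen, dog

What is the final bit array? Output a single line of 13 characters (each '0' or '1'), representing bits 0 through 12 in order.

Answer: 1110111111110

Derivation:
Start: bits=0000000000000
After insert 'ant': sets bits 5 7 8 -> bits=0000010110000
After insert 'rat': sets bits 0 1 10 -> bits=1100010110100
After insert 'fox': sets bits 2 7 10 -> bits=1110010110100
After insert 'gnu': sets bits 4 5 9 -> bits=1110110111100
After insert 'hen': sets bits 6 10 -> bits=1110111111100
After insert 'dog': sets bits 9 10 11 -> bits=1110111111110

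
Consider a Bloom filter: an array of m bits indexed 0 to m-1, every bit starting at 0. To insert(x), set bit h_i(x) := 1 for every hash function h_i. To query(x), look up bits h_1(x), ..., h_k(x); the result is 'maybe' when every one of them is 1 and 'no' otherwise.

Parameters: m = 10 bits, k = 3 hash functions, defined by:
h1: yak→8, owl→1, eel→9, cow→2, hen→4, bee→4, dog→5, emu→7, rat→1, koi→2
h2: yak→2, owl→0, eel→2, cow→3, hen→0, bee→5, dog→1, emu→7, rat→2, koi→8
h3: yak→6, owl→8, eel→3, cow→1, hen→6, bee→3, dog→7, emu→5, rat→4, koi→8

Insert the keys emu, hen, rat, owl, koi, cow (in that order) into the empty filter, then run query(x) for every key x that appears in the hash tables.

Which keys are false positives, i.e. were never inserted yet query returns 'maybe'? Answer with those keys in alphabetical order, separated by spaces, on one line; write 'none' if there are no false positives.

Start: bits=0000000000
After insert 'emu': sets bits 5 7 -> bits=0000010100
After insert 'hen': sets bits 0 4 6 -> bits=1000111100
After insert 'rat': sets bits 1 2 4 -> bits=1110111100
After insert 'owl': sets bits 0 1 8 -> bits=1110111110
After insert 'koi': sets bits 2 8 -> bits=1110111110
After insert 'cow': sets bits 1 2 3 -> bits=1111111110
Not inserted: bee dog eel yak — query each against bits=1111111110:
query bee: checks bit3=1, bit4=1, bit5=1 (all 1) -> maybe => FALSE POSITIVE
query dog: checks bit1=1, bit5=1, bit7=1 (all 1) -> maybe => FALSE POSITIVE
query eel: checks bit2=1, bit3=1, bit9=0 (has a 0) -> no => not a false positive
query yak: checks bit2=1, bit6=1, bit8=1 (all 1) -> maybe => FALSE POSITIVE
False positives (alphabetical): bee dog yak

Answer: bee dog yak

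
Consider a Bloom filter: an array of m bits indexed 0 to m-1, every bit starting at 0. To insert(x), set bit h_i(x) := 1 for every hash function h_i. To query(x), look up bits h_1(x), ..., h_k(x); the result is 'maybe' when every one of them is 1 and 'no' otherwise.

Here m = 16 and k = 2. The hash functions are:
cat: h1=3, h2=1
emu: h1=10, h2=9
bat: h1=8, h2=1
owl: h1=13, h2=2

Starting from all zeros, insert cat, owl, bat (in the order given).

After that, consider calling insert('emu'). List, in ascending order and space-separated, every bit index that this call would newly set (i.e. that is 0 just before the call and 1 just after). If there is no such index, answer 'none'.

Start: bits=0000000000000000
After insert 'cat': sets bits 1 3 -> bits=0101000000000000
After insert 'owl': sets bits 2 13 -> bits=0111000000000100
After insert 'bat': sets bits 1 8 -> bits=0111000010000100
insert 'emu' would touch bits 9 10; currently bit9=0, bit10=0
Bits that are 0 among those (would change 0->1): 9 10

Answer: 9 10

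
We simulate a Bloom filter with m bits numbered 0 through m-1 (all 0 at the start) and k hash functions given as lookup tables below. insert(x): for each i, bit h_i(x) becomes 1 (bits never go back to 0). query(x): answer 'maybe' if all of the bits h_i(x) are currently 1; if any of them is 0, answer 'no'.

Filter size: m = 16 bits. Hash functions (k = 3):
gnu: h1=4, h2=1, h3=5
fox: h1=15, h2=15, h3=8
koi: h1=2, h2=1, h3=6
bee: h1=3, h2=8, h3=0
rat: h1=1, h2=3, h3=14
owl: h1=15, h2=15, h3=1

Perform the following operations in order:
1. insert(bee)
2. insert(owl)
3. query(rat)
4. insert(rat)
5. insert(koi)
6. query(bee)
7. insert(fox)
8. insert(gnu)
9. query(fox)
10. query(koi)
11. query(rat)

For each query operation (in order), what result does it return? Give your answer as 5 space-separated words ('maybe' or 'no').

Answer: no maybe maybe maybe maybe

Derivation:
Start: bits=0000000000000000
Op 1: insert bee -> sets bits 0 3 8 -> bits=1001000010000000
Op 2: insert owl -> sets bits 1 15 -> bits=1101000010000001
Op 3: query rat -> checks bit1=1, bit3=1, bit14=0 (has a 0) -> no
Op 4: insert rat -> sets bits 1 3 14 -> bits=1101000010000011
Op 5: insert koi -> sets bits 1 2 6 -> bits=1111001010000011
Op 6: query bee -> checks bit0=1, bit3=1, bit8=1 (all 1) -> maybe
Op 7: insert fox -> sets bits 8 15 -> bits=1111001010000011
Op 8: insert gnu -> sets bits 1 4 5 -> bits=1111111010000011
Op 9: query fox -> checks bit8=1, bit15=1 (all 1) -> maybe
Op 10: query koi -> checks bit1=1, bit2=1, bit6=1 (all 1) -> maybe
Op 11: query rat -> checks bit1=1, bit3=1, bit14=1 (all 1) -> maybe
Query results in order: no maybe maybe maybe maybe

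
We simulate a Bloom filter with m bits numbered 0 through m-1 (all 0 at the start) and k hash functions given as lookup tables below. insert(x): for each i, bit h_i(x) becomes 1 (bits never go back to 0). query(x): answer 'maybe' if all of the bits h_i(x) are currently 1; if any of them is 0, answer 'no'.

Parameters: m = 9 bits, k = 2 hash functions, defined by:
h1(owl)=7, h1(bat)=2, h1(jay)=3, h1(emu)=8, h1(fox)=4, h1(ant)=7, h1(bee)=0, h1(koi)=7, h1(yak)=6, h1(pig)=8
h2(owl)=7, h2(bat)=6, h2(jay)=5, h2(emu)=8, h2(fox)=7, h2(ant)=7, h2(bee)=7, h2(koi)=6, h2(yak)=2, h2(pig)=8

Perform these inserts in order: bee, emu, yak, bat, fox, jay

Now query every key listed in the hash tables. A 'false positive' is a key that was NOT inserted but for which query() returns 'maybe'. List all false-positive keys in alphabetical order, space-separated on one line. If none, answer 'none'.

Start: bits=000000000
After insert 'bee': sets bits 0 7 -> bits=100000010
After insert 'emu': sets bits 8 -> bits=100000011
After insert 'yak': sets bits 2 6 -> bits=101000111
After insert 'bat': sets bits 2 6 -> bits=101000111
After insert 'fox': sets bits 4 7 -> bits=101010111
After insert 'jay': sets bits 3 5 -> bits=101111111
Not inserted: ant koi owl pig — query each against bits=101111111:
query ant: checks bit7=1 (all 1) -> maybe => FALSE POSITIVE
query koi: checks bit6=1, bit7=1 (all 1) -> maybe => FALSE POSITIVE
query owl: checks bit7=1 (all 1) -> maybe => FALSE POSITIVE
query pig: checks bit8=1 (all 1) -> maybe => FALSE POSITIVE
False positives (alphabetical): ant koi owl pig

Answer: ant koi owl pig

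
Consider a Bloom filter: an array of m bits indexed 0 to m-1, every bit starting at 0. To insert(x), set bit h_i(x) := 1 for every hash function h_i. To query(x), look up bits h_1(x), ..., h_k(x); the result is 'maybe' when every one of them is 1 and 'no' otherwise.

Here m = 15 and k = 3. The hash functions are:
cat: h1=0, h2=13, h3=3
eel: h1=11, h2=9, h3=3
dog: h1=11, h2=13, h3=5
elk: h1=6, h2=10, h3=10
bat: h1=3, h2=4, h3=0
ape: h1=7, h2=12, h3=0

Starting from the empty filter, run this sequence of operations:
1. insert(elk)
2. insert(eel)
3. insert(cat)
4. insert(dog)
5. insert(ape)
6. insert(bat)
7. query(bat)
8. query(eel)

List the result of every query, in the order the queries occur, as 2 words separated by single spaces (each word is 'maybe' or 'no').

Answer: maybe maybe

Derivation:
Start: bits=000000000000000
Op 1: insert elk -> sets bits 6 10 -> bits=000000100010000
Op 2: insert eel -> sets bits 3 9 11 -> bits=000100100111000
Op 3: insert cat -> sets bits 0 3 13 -> bits=100100100111010
Op 4: insert dog -> sets bits 5 11 13 -> bits=100101100111010
Op 5: insert ape -> sets bits 0 7 12 -> bits=100101110111110
Op 6: insert bat -> sets bits 0 3 4 -> bits=100111110111110
Op 7: query bat -> checks bit0=1, bit3=1, bit4=1 (all 1) -> maybe
Op 8: query eel -> checks bit3=1, bit9=1, bit11=1 (all 1) -> maybe
Query results in order: maybe maybe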